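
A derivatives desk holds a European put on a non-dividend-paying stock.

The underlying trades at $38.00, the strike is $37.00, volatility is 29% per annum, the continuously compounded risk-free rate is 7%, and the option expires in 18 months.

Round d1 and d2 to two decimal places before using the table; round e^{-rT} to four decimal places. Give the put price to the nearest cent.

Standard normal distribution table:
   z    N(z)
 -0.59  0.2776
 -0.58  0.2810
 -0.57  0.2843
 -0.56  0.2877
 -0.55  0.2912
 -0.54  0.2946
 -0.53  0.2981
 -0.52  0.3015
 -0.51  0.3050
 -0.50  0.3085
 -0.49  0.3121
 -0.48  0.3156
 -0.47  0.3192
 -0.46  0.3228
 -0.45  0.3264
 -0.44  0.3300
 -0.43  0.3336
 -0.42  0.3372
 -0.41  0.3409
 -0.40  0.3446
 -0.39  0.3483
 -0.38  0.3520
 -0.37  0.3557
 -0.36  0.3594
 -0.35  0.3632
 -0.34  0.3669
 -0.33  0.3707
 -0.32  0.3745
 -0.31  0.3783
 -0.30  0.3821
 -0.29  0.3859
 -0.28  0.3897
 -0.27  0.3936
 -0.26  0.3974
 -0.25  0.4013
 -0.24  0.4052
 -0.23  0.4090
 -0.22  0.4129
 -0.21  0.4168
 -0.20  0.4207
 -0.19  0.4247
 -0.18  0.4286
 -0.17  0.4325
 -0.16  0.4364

T = 1.5;  σ√T = 0.3552
d₁ = [ln(38/37) + (0.07 + 0.29²/2)·1.5] / 0.3552 = [0.0267 + 0.1681] / 0.3552 = 0.5483 ≈ 0.55
d₂ = d₁ − σ√T = 0.5483 − 0.3552 = 0.1931 ≈ 0.19
e^(−rT) = e^(−0.07·1.5) = 0.9003
P = 37·0.9003·N(-0.19) − 38·N(-0.55) = 37·0.9003·0.4247 − 38·0.2912 = 14.1472 − 11.0656 = 3.0816

$3.08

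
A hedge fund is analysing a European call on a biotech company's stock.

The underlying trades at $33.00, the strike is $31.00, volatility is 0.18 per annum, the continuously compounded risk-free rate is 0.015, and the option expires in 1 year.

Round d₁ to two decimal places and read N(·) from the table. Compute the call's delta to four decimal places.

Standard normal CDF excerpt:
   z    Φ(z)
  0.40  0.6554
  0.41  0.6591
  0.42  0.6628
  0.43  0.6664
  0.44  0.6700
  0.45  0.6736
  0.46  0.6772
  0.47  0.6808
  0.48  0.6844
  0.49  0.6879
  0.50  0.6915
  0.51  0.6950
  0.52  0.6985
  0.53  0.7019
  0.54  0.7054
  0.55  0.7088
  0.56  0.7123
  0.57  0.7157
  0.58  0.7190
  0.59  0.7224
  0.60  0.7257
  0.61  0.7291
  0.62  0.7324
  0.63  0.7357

σ√T = 0.18 × 1.0000 = 0.1800
ln(S/K) + (r + σ²/2)T = ln(33/31) + (0.015 + 0.18²/2)·1 = 0.0625 + 0.0312 = 0.0937
d₁ = 0.0937 / 0.1800 = 0.5207 → 0.52
N(d₁) = N(0.52) = 0.6985
Δ_call = N(d₁) = 0.6985

0.6985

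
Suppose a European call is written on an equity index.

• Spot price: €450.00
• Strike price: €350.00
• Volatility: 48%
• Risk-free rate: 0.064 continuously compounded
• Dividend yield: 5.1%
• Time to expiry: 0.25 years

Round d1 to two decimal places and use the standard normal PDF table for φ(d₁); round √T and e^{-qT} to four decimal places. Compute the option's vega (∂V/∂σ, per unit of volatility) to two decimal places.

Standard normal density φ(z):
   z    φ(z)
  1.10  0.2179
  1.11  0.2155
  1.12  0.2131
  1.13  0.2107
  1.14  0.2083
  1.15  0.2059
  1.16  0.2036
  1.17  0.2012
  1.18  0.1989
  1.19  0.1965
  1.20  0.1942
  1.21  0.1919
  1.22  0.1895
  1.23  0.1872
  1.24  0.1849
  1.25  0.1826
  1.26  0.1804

σ√T = 0.48 × 0.5000 = 0.2400
d₁ = [ln(450/350) + (0.064 − 0.051 + ½·0.48²)·0.25] / (σ√T) = (0.2513 + 0.0321) / 0.2400 = 1.1807 which rounds to 1.18
√T = √0.25 = 0.5000
φ(d₁) = φ(1.18) = 0.1989
exp(−qT) = exp(−0.051·0.25) = 0.9873
vega = S·exp(−qT)·φ(d₁)·√T = 450·0.9873·0.1989·0.5000 = 44.1841

44.18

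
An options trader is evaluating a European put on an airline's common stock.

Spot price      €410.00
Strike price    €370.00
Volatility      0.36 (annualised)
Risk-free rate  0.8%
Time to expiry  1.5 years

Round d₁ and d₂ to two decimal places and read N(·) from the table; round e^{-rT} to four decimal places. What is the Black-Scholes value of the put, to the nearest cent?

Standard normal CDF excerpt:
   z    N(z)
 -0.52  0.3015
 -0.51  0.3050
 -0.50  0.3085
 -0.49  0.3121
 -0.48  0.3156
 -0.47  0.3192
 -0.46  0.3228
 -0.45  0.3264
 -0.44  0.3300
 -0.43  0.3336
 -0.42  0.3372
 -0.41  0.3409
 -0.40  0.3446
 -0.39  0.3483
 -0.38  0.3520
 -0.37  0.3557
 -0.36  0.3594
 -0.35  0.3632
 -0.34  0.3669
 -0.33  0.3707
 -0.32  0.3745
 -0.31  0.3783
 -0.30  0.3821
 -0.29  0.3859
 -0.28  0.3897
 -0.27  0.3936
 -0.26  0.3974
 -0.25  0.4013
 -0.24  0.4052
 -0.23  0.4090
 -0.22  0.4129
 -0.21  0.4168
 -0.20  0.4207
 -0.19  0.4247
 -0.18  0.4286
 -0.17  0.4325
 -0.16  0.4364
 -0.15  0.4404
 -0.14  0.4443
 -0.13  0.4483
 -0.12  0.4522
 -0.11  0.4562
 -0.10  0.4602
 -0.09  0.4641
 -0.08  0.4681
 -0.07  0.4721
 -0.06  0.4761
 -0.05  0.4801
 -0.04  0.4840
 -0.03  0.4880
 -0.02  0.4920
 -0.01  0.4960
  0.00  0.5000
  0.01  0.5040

€47.55

σ√T = 0.36·√1.5 = 0.4409
d₁ = [ln(410/370) + (0.008 + 0.36²/2)·1.5] / 0.4409 = [0.1027 + 0.1092] / 0.4409 = 0.4805 ⇒ 0.48
d₂ = d₁ − σ√T = 0.4805 − 0.4409 = 0.0396 ⇒ 0.04
e^(−rT) = e^(−0.008·1.5) = 0.9881
N(−d₂) = N(-0.04) = 0.4840;  N(−d₁) = N(-0.48) = 0.3156
P = 370·0.9881·0.4840 − 410·0.3156 = 176.9489 − 129.3960 = 47.5529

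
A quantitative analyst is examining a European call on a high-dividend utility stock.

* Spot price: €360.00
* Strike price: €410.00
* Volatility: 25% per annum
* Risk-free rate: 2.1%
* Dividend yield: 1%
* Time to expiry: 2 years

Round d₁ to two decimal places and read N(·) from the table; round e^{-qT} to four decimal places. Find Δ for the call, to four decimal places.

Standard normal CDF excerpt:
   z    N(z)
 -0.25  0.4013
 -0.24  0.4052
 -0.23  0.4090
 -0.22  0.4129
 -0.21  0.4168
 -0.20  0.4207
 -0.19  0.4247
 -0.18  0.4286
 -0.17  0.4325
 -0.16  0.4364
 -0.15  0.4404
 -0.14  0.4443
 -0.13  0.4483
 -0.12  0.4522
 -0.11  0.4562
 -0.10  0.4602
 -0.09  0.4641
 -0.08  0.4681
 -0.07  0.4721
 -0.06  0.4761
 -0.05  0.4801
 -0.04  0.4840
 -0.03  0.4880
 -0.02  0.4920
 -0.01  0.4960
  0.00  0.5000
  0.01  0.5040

σ√T = 0.25·√2 = 0.3536
d₁ = [ln(360/410) + (0.021 − 0.01 + 0.25²/2)·2] / 0.3536 = [-0.1301 + 0.0845] / 0.3536 = -0.1288 ⇒ -0.13
N(d₁) = N(-0.13) = 0.4483
Δ_call = exp(−qT)·N(d₁) = 0.9802·0.4483 = 0.4394

0.4394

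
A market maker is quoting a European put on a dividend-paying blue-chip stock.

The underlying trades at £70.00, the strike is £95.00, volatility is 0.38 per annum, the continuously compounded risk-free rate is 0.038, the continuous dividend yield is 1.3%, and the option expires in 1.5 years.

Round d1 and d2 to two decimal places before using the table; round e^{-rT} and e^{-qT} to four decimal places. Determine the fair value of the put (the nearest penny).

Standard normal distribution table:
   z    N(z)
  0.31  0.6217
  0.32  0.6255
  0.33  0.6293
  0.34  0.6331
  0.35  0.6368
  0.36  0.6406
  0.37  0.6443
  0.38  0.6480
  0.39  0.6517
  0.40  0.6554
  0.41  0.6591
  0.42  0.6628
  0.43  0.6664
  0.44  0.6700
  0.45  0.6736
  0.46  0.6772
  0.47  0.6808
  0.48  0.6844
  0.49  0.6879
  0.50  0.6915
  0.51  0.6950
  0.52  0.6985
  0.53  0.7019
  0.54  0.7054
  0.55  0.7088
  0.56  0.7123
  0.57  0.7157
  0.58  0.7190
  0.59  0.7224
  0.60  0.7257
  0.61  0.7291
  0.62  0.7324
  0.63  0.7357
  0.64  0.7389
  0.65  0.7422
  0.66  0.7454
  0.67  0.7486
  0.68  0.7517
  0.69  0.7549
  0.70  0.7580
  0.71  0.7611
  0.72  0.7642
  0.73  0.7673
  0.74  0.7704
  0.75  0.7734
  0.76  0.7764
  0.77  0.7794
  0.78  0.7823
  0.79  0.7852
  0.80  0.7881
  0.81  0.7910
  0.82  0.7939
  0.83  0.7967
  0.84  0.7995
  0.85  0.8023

σ√T = 0.38·√1.5 = 0.4654
ln(S/K) + (r − q + σ²/2)T = ln(70/95) + (0.038 − 0.013 + 0.38²/2)·1.5 = -0.3054 + 0.1458 = -0.1596
d₁ = -0.1596 / 0.4654 = -0.3429 → -0.34
d₂ = d₁ − σ√T = -0.3429 − 0.4654 = -0.8083 → -0.81
exp(−qT) = exp(−0.013·1.5) = 0.9807;  exp(−rT) = exp(−0.038·1.5) = 0.9446
N(−d₂) = N(0.81) = 0.7910;  N(−d₁) = N(0.34) = 0.6331
P = 95·0.9446·0.7910 − 70·0.9807·0.6331 = 70.9820 − 43.4617 = 27.5203

£27.52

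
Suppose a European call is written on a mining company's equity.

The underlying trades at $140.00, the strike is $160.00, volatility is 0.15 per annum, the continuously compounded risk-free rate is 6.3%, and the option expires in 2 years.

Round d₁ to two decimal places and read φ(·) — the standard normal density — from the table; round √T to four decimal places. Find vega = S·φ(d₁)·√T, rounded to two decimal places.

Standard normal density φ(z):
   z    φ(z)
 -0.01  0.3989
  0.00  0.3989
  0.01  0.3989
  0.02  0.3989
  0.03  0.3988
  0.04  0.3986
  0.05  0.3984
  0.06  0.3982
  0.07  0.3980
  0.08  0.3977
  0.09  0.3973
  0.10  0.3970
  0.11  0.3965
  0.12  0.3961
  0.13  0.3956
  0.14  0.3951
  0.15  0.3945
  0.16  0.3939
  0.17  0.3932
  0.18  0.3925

σ√T = 0.15·√2 = 0.2121
ln(S/K) + (r + σ²/2)T = ln(140/160) + (0.063 + 0.15²/2)·2 = -0.1335 + 0.1485 = 0.0150
d₁ = 0.0150 / 0.2121 = 0.0706 ≈ 0.07
√T = √2 = 1.4142
φ(d₁) = φ(0.07) = 0.3980
vega = S·φ(d₁)·√T = 140·0.3980·1.4142 = 78.7992

78.80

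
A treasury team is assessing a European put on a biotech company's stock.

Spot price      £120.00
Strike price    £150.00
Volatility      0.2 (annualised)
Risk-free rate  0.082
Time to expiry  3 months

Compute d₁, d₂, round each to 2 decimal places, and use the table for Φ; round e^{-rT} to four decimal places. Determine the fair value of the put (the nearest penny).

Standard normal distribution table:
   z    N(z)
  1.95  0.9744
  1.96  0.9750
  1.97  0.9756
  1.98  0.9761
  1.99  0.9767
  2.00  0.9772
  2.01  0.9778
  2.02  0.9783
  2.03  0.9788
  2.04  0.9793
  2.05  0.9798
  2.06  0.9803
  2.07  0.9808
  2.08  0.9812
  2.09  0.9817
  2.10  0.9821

£27.06

T = 0.25;  σ√T = 0.1000
d₁ = [ln(120/150) + (0.082 + ½·0.2²)·0.25] / (σ√T) = (-0.2231 + 0.0255) / 0.1000 = -1.9764 → -1.98
d₂ = -1.9764 − 0.1000 = -2.0764 → -2.08
exp(−rT) = exp(−0.082·0.25) = 0.9797
N(−d₂) = N(2.08) = 0.9812;  N(−d₁) = N(1.98) = 0.9761
P = 150·0.9797·0.9812 − 120·0.9761 = 144.1922 − 117.1320 = 27.0602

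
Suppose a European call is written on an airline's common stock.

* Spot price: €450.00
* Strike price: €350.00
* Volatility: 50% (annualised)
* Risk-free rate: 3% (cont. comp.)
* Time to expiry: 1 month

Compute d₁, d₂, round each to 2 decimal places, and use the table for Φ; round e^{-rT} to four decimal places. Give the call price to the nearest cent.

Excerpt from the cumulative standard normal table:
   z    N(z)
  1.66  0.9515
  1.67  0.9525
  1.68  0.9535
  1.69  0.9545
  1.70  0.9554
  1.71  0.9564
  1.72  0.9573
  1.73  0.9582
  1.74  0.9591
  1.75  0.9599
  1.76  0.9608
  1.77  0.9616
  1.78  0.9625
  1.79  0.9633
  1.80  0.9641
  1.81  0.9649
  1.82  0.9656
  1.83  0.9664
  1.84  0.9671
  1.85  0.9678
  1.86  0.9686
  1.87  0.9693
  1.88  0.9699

€101.64

σ√T = 0.5 × 0.2887 = 0.1443
d₁ = [ln(450/350) + (0.03 + 0.5²/2)·0.08333] / 0.1443 = [0.2513 + 0.0129] / 0.1443 = 1.8306 → 1.83
d₂ = d₁ − σ√T = 1.8306 − 0.1443 = 1.6863 → 1.69
e^(−rT) = e^(−0.03·0.08333) = 0.9975
N(d₁) = N(1.83) = 0.9664;  N(d₂) = N(1.69) = 0.9545
C = 450·0.9664 − 350·0.9975·0.9545 = 434.8800 − 333.2398 = 101.6402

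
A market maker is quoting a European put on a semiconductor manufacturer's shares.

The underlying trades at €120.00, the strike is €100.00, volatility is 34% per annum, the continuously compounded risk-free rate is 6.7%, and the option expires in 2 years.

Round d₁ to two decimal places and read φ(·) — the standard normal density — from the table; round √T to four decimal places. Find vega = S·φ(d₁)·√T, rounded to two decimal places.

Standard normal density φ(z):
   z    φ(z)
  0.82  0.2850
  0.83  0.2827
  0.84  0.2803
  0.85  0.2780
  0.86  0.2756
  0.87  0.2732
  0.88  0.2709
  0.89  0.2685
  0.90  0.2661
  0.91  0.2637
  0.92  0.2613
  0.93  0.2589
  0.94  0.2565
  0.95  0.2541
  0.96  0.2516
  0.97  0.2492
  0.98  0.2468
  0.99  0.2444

45.16

σ√T = 0.34 × 1.4142 = 0.4808
d₁ = [ln(120/100) + (0.067 + ½·0.34²)·2] / (σ√T) = (0.1823 + 0.2496) / 0.4808 = 0.8983 ≈ 0.90
√T = √2 = 1.4142
φ(d₁) = φ(0.90) = 0.2661
vega = S·φ(d₁)·√T = 120·0.2661·1.4142 = 45.1582
(Call and put vega coincide under Black-Scholes.)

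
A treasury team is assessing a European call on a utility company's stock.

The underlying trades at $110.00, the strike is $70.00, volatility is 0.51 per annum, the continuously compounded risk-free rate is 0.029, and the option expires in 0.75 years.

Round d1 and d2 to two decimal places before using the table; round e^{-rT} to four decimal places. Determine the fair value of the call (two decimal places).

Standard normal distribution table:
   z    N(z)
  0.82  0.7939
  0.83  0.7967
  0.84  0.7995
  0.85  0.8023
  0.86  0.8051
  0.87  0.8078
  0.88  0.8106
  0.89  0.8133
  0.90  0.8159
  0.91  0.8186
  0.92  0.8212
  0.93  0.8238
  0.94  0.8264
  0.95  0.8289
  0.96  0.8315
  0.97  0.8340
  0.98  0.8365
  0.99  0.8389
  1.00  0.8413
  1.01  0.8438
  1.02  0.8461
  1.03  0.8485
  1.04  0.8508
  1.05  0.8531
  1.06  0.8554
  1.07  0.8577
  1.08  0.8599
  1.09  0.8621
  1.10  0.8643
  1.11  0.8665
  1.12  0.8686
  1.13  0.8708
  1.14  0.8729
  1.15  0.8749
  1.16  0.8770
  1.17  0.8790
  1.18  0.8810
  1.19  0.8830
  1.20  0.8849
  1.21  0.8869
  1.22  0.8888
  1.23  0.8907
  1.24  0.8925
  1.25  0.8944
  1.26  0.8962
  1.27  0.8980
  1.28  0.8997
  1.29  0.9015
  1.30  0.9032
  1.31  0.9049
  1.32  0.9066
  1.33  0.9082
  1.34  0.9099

σ√T = 0.51 × 0.8660 = 0.4417
d₁ = [ln(110/70) + (0.029 + ½·0.51²)·0.75] / (σ√T) = (0.4520 + 0.1193) / 0.4417 = 1.2934 → 1.29
d₂ = 1.2934 − 0.4417 = 0.8518 → 0.85
e^(−rT) = e^(−0.029·0.75) = 0.9785
C = 110·N(1.29) − 70·0.9785·N(0.85) = 110·0.9015 − 70·0.9785·0.8023 = 99.1650 − 54.9535 = 44.2115

$44.21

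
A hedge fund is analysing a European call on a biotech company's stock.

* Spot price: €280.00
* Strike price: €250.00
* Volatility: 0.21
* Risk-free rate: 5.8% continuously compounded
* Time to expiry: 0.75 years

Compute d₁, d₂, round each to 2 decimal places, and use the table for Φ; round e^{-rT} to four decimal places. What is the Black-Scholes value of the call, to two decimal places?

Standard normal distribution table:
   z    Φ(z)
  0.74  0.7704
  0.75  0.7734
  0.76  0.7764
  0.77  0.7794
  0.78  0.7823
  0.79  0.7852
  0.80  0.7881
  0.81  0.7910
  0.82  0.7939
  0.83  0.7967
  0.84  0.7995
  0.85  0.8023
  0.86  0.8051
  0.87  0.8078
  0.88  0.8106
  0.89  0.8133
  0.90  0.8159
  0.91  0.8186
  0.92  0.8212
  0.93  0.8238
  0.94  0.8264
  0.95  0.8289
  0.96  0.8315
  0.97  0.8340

€45.54

σ√T = 0.21 × 0.8660 = 0.1819
ln(S/K) + (r + σ²/2)T = ln(280/250) + (0.058 + 0.21²/2)·0.75 = 0.1133 + 0.0600 = 0.1734
d₁ = 0.1734 / 0.1819 = 0.9533 ≈ 0.95
d₂ = d₁ − σ√T = 0.9533 − 0.1819 = 0.7714 ≈ 0.77
e^(−rT) = e^(−0.058·0.75) = 0.9574
N(d₁) = N(0.95) = 0.8289;  N(d₂) = N(0.77) = 0.7794
C = 280·0.8289 − 250·0.9574·0.7794 = 232.0920 − 186.5494 = 45.5426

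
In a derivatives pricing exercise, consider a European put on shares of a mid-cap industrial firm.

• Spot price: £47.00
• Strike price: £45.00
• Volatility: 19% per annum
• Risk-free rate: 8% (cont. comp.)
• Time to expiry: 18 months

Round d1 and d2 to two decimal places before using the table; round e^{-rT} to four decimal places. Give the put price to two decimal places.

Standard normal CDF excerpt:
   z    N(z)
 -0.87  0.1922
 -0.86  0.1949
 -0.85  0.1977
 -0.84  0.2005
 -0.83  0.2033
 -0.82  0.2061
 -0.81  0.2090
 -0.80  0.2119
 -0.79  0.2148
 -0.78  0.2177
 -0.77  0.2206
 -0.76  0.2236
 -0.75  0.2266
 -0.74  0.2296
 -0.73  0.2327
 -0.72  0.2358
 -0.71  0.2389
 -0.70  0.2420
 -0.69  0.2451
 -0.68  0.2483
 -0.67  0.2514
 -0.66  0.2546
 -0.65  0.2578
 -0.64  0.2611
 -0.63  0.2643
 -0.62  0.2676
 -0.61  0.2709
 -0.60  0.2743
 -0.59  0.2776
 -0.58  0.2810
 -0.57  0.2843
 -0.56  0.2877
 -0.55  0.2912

T = 1.5;  σ√T = 0.2327
d₁ = [ln(47/45) + (0.08 + 0.19²/2)·1.5] / 0.2327 = [0.0435 + 0.1471] / 0.2327 = 0.8189 ⇒ 0.82
d₂ = d₁ − σ√T = 0.8189 − 0.2327 = 0.5862 ⇒ 0.59
exp(−rT) = exp(−0.08·1.5) = 0.8869
N(−d₂) = N(-0.59) = 0.2776;  N(−d₁) = N(-0.82) = 0.2061
P = 45·0.8869·0.2776 − 47·0.2061 = 11.0792 − 9.6867 = 1.3925

£1.39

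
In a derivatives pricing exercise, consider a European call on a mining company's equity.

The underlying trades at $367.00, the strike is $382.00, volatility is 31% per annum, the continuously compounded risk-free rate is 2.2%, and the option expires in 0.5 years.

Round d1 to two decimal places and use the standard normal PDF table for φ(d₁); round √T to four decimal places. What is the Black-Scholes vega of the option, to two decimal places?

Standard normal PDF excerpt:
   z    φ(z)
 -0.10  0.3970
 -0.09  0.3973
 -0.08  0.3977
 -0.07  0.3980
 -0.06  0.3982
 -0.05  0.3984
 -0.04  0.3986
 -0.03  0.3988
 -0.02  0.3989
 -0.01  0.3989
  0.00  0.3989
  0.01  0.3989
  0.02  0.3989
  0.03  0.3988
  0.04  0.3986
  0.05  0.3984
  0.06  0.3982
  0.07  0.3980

T = 0.5;  σ√T = 0.2192
d₁ = [ln(367/382) + (0.022 + 0.31²/2)·0.5] / 0.2192 = [-0.0401 + 0.0350] / 0.2192 = -0.0230 ⇒ -0.02
√T = √0.5 = 0.7071
φ(d₁) = φ(-0.02) = 0.3989
vega = S·φ(d₁)·√T = 367·0.3989·0.7071 = 103.5168

103.52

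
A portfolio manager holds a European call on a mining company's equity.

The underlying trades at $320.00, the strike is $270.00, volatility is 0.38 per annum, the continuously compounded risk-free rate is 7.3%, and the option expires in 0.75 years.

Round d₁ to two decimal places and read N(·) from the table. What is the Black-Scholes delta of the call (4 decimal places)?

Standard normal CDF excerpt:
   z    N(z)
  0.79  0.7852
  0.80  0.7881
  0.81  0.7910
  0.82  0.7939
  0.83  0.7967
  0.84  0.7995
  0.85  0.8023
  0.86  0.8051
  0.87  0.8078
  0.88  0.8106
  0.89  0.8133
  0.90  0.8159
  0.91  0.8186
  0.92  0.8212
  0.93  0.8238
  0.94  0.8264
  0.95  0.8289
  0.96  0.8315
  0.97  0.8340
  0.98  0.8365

0.8023

T = 0.75;  σ√T = 0.3291
ln(S/K) + (r + σ²/2)T = ln(320/270) + (0.073 + 0.38²/2)·0.75 = 0.1699 + 0.1089 = 0.2788
d₁ = 0.2788 / 0.3291 = 0.8472 ≈ 0.85
N(d₁) = N(0.85) = 0.8023
Δ_call = N(d₁) = 0.8023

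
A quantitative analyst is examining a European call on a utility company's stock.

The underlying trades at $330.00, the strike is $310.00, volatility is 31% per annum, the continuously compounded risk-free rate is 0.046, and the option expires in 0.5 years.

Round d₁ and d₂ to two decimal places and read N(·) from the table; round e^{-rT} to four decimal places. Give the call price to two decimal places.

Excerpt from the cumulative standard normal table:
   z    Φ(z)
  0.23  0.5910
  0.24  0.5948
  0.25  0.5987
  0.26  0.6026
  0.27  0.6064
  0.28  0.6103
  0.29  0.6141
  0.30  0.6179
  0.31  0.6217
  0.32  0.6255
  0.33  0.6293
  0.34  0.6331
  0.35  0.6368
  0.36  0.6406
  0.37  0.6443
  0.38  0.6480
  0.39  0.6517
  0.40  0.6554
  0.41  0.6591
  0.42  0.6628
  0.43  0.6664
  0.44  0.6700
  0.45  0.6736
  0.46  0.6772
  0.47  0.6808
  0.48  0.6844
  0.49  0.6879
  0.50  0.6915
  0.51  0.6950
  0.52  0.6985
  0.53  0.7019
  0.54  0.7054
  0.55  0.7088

$43.30

σ√T = 0.31·√0.5 = 0.2192
ln(S/K) + (r + σ²/2)T = ln(330/310) + (0.046 + 0.31²/2)·0.5 = 0.0625 + 0.0470 = 0.1095
d₁ = 0.1095 / 0.2192 = 0.4997 which rounds to 0.50
d₂ = d₁ − σ√T = 0.4997 − 0.2192 = 0.2805 which rounds to 0.28
e^(−rT) = e^(−0.046·0.5) = 0.9773
N(d₁) = N(0.50) = 0.6915;  N(d₂) = N(0.28) = 0.6103
C = 330·0.6915 − 310·0.9773·0.6103 = 228.1950 − 184.8983 = 43.2967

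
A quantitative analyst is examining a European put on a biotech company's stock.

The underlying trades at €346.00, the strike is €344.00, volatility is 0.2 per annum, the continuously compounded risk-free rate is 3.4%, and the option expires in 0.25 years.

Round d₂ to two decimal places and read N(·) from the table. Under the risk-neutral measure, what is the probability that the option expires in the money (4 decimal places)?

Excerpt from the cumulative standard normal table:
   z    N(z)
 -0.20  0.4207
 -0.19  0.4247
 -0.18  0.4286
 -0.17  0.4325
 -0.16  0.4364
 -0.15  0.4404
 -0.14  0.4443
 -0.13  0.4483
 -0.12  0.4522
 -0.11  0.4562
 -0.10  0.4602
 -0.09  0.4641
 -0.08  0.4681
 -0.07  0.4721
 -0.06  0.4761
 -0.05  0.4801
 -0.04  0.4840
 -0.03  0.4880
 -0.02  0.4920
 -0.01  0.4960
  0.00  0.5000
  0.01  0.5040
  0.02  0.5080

0.4641

T = 0.25;  σ√T = 0.1000
d₁ = [ln(346/344) + (0.034 + ½·0.2²)·0.25] / (σ√T) = (0.0058 + 0.0135) / 0.1000 = 0.1930 ≈ 0.19
d₂ = 0.1930 − 0.1000 = 0.0930 ≈ 0.09
Risk-neutral Pr[S_T < K] = N(−d₂) = N(-0.09) = 0.4641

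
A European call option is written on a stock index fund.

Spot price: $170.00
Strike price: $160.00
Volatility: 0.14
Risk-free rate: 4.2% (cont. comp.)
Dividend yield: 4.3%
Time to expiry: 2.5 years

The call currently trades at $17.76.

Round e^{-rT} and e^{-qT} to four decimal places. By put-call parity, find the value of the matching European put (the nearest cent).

$9.13

exp(−qT) = exp(−0.043·2.5) = 0.8981;  exp(−rT) = exp(−0.042·2.5) = 0.9003
Put-call parity: C − P = S·e^(−qT) − K·e^(−rT) = 170·0.8981 − 160·0.9003 = 152.6770 − 144.0480 = 8.6290
P = C − (C − P) = 17.76 − (8.6290) = 9.1310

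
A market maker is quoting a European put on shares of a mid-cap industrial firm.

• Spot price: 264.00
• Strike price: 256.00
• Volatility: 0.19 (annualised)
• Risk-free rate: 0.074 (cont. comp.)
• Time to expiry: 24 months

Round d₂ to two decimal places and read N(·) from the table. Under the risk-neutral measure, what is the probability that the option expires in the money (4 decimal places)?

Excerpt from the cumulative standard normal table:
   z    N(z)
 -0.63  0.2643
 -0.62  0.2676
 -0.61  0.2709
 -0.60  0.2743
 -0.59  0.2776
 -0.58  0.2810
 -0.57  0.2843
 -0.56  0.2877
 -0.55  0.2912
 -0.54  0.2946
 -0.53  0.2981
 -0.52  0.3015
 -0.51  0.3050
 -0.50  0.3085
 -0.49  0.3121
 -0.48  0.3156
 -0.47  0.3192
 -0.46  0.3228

σ√T = 0.19·√2 = 0.2687
d₁ = [ln(264/256) + (0.074 + 0.19²/2)·2] / 0.2687 = [0.0308 + 0.1841] / 0.2687 = 0.7997 which rounds to 0.80
d₂ = d₁ − σ√T = 0.7997 − 0.2687 = 0.5310 which rounds to 0.53
Risk-neutral Pr[S_T < K] = N(−d₂) = N(-0.53) = 0.2981

0.2981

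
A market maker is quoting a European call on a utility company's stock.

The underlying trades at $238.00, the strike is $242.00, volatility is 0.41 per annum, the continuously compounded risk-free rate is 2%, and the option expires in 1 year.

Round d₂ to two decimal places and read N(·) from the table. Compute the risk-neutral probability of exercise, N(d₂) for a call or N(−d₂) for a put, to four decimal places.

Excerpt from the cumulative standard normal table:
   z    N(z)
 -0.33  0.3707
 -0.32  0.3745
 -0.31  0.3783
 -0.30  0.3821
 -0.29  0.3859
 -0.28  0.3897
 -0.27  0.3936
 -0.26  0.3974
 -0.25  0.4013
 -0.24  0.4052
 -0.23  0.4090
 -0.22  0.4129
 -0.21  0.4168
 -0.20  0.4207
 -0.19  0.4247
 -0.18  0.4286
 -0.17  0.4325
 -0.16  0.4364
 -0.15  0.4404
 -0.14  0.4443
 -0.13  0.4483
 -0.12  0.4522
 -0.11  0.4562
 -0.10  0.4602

σ√T = 0.41·√1 = 0.4100
ln(S/K) + (r + σ²/2)T = ln(238/242) + (0.02 + 0.41²/2)·1 = -0.0167 + 0.1040 = 0.0874
d₁ = 0.0874 / 0.4100 = 0.2131 → 0.21
d₂ = d₁ − σ√T = 0.2131 − 0.4100 = -0.1969 → -0.20
Pr(exercise) under Q = N(d₂) = 0.4207

0.4207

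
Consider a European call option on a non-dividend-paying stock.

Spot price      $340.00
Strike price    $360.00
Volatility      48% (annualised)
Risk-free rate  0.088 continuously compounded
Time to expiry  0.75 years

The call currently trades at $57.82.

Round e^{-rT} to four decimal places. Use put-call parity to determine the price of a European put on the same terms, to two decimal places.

exp(−rT) = exp(−0.088·0.75) = 0.9361
Put-call parity: C − P = S − K·e^(−rT) = 340 − 360·0.9361 = 340 − 336.9960 = 3.0040
P = C − (C − P) = 57.82 − (3.0040) = 54.8160

$54.82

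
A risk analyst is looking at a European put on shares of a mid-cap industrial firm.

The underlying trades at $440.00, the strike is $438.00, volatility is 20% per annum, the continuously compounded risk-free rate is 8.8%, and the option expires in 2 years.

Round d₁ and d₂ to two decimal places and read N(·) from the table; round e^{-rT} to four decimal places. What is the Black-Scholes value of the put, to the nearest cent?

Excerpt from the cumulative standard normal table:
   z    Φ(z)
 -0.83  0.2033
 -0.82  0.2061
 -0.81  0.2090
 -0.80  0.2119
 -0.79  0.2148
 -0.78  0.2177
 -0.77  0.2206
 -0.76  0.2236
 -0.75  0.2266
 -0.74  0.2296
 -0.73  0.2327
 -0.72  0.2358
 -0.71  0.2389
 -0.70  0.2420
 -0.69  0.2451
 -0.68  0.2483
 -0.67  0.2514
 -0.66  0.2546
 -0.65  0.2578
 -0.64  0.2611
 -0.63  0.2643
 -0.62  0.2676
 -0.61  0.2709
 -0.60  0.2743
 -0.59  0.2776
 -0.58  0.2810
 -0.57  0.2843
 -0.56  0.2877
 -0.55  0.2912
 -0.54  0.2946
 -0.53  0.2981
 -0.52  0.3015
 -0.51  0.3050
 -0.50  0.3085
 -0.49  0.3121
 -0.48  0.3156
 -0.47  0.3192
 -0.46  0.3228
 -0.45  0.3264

T = 2;  σ√T = 0.2828
d₁ = [ln(440/438) + (0.088 + 0.2²/2)·2] / 0.2828 = [0.0046 + 0.2160] / 0.2828 = 0.7798 ⇒ 0.78
d₂ = d₁ − σ√T = 0.7798 − 0.2828 = 0.4969 ⇒ 0.50
exp(−rT) = exp(−0.088·2) = 0.8386
N(−d₂) = N(-0.50) = 0.3085;  N(−d₁) = N(-0.78) = 0.2177
P = 438·0.8386·0.3085 − 440·0.2177 = 113.3141 − 95.7880 = 17.5261

$17.53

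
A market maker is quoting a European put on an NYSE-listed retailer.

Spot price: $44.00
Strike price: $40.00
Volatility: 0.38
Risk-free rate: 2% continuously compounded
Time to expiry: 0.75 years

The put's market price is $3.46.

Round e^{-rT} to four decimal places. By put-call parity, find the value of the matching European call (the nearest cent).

e^(−rT) = e^(−0.02·0.75) = 0.9851
Put-call parity: C − P = S − K·e^(−rT) = 44 − 40·0.9851 = 44 − 39.4040 = 4.5960
C = P + (C − P) = 3.46 + (4.5960) = 8.0560

$8.06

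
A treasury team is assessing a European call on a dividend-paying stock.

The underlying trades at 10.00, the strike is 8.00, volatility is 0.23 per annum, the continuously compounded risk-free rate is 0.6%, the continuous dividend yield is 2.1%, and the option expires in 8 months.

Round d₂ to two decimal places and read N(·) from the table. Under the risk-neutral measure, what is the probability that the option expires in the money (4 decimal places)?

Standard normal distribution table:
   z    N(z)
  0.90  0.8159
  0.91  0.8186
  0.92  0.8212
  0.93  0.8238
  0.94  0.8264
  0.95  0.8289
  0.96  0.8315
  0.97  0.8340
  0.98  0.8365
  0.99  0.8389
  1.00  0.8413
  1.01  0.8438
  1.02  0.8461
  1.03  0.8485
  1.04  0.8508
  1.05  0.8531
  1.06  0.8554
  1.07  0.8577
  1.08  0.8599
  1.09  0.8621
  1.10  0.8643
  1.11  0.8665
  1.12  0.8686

0.8508

σ√T = 0.23 × 0.8165 = 0.1878
d₁ = [ln(10/8) + (0.006 − 0.021 + 0.23²/2)·0.6667] / 0.1878 = [0.2231 + 0.0076] / 0.1878 = 1.2289 → 1.23
d₂ = d₁ − σ√T = 1.2289 − 0.1878 = 1.0411 → 1.04
Risk-neutral Pr[S_T > K] = N(d₂) = N(1.04) = 0.8508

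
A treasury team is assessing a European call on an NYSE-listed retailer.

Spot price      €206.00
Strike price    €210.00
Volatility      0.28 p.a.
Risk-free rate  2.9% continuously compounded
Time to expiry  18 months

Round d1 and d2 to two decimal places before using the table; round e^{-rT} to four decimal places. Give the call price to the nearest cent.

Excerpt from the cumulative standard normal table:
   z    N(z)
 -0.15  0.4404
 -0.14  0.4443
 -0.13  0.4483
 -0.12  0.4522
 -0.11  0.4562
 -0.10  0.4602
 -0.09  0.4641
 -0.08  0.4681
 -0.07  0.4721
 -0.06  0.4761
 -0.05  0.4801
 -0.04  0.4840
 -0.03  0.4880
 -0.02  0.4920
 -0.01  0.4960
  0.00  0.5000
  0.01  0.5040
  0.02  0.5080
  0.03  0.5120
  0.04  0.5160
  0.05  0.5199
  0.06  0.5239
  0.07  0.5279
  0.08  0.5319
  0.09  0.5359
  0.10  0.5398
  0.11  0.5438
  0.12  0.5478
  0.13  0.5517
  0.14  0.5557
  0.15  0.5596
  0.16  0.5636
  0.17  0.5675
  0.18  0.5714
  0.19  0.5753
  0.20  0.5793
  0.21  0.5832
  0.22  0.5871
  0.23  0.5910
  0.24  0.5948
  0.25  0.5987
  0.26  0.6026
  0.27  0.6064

€30.00

σ√T = 0.28 × 1.2247 = 0.3429
d₁ = [ln(206/210) + (0.029 + ½·0.28²)·1.5] / (σ√T) = (-0.0192 + 0.1023) / 0.3429 = 0.2422 which rounds to 0.24
d₂ = 0.2422 − 0.3429 = -0.1007 which rounds to -0.10
exp(−rT) = exp(−0.029·1.5) = 0.9574
N(d₁) = N(0.24) = 0.5948;  N(d₂) = N(-0.10) = 0.4602
C = 206·0.5948 − 210·0.9574·0.4602 = 122.5288 − 92.5251 = 30.0037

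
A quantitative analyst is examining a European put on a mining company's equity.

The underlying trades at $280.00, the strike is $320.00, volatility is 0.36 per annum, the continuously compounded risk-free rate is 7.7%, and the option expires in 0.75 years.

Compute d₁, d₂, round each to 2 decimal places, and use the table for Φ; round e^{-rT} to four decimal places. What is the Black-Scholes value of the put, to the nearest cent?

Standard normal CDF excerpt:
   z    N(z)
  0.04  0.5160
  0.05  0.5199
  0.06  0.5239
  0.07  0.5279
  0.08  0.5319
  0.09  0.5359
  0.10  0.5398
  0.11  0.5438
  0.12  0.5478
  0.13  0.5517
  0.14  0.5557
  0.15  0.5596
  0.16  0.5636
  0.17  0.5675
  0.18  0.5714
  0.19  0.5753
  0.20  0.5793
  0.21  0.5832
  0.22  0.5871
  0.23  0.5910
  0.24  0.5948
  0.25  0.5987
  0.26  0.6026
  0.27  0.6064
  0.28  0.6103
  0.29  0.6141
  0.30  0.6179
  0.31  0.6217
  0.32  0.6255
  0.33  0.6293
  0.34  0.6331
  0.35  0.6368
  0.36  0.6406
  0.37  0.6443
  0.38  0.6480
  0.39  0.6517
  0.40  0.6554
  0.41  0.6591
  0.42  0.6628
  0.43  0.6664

T = 0.75;  σ√T = 0.3118
ln(S/K) + (r + σ²/2)T = ln(280/320) + (0.077 + 0.36²/2)·0.75 = -0.1335 + 0.1063 = -0.0272
d₁ = -0.0272 / 0.3118 = -0.0872 which rounds to -0.09
d₂ = d₁ − σ√T = -0.0872 − 0.3118 = -0.3990 which rounds to -0.40
exp(−rT) = exp(−0.077·0.75) = 0.9439
N(−d₂) = N(0.40) = 0.6554;  N(−d₁) = N(0.09) = 0.5359
P = 320·0.9439·0.6554 − 280·0.5359 = 197.9623 − 150.0520 = 47.9103

$47.91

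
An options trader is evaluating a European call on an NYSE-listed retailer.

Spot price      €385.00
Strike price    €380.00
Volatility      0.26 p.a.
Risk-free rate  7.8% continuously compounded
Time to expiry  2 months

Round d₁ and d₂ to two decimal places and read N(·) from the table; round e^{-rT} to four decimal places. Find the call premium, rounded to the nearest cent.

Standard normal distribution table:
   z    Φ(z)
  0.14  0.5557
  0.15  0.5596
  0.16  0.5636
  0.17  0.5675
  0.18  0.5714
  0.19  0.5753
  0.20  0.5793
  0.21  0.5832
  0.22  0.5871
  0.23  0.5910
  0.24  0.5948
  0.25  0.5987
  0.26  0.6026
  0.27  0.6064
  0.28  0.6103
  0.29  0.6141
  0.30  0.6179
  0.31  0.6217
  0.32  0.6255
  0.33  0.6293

T = 0.1667;  σ√T = 0.1061
d₁ = [ln(385/380) + (0.078 + ½·0.26²)·0.1667] / (σ√T) = (0.0131 + 0.0186) / 0.1061 = 0.2987 ⇒ 0.30
d₂ = 0.2987 − 0.1061 = 0.1926 ⇒ 0.19
e^(−rT) = e^(−0.078·0.1667) = 0.9871
N(d₁) = N(0.30) = 0.6179;  N(d₂) = N(0.19) = 0.5753
C = 385·0.6179 − 380·0.9871·0.5753 = 237.8915 − 215.7939 = 22.0976

€22.10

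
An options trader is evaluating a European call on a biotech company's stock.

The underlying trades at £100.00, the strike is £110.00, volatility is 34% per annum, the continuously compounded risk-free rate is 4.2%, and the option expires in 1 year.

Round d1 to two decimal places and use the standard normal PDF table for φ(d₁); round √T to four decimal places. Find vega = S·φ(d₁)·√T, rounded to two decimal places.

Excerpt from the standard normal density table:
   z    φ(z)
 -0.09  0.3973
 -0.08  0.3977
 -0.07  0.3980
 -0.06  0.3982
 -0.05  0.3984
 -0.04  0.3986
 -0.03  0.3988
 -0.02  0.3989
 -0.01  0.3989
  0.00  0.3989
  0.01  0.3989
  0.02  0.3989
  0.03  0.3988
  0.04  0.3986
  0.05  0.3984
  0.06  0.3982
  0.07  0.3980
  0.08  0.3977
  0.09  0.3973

σ√T = 0.34·√1 = 0.3400
d₁ = [ln(100/110) + (0.042 + ½·0.34²)·1] / (σ√T) = (-0.0953 + 0.0998) / 0.3400 = 0.0132 ⇒ 0.01
√T = √1 = 1.0000
φ(d₁) = φ(0.01) = 0.3989
vega = S·φ(d₁)·√T = 100·0.3989·1.0000 = 39.8900
(Vega is the same for a European call and put with the same parameters.)

39.89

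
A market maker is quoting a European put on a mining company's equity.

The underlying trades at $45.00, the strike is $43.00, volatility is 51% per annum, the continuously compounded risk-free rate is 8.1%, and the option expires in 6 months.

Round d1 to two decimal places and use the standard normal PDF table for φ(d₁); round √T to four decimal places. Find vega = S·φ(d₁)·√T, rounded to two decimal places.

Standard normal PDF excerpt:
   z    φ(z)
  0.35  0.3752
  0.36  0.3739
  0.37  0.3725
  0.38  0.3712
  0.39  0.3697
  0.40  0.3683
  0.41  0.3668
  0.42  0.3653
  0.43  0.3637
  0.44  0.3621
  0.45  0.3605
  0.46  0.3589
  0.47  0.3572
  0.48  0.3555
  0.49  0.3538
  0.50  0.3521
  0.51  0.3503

σ√T = 0.51 × 0.7071 = 0.3606
ln(S/K) + (r + σ²/2)T = ln(45/43) + (0.081 + 0.51²/2)·0.5 = 0.0455 + 0.1055 = 0.1510
d₁ = 0.1510 / 0.3606 = 0.4187 which rounds to 0.42
√T = √0.5 = 0.7071
φ(d₁) = φ(0.42) = 0.3653
vega = S·φ(d₁)·√T = 45·0.3653·0.7071 = 11.6237

11.62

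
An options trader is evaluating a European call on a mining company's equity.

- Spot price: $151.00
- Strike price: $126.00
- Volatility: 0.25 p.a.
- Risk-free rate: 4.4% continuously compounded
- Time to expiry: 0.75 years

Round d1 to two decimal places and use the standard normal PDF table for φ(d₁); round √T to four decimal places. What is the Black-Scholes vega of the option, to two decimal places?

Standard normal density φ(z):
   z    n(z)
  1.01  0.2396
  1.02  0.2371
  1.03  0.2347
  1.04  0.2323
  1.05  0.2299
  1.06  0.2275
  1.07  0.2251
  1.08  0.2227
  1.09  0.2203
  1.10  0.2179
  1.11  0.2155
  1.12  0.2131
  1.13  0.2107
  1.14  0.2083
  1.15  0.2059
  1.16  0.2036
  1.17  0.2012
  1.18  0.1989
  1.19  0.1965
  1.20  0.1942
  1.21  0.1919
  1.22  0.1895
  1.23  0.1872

σ√T = 0.25·√0.75 = 0.2165
d₁ = [ln(151/126) + (0.044 + 0.25²/2)·0.75] / 0.2165 = [0.1810 + 0.0564] / 0.2165 = 1.0967 ⇒ 1.10
√T = √0.75 = 0.8660
φ(d₁) = φ(1.10) = 0.2179
vega = S·φ(d₁)·√T = 151·0.2179·0.8660 = 28.4939

28.49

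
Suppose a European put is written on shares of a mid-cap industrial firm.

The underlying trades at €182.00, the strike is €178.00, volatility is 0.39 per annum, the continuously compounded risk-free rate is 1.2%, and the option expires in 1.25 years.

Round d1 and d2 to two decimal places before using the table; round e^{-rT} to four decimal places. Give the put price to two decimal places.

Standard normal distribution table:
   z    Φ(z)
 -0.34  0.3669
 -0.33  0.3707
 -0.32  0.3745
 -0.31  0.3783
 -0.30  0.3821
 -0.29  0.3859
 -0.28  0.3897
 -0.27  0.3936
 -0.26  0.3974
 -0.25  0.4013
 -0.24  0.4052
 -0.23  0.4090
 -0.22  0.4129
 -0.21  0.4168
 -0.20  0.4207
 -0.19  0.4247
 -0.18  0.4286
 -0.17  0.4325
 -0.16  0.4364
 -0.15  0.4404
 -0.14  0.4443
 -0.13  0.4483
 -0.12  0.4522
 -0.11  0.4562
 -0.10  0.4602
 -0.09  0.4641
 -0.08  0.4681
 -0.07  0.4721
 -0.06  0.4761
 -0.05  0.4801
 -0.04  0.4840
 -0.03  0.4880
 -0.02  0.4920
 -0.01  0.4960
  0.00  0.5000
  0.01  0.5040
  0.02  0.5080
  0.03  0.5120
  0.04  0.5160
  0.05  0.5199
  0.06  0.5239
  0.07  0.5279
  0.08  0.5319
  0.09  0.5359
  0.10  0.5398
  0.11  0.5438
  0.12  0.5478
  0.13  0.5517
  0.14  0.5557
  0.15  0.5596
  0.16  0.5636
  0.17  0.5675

T = 1.25;  σ√T = 0.4360
d₁ = [ln(182/178) + (0.012 + ½·0.39²)·1.25] / (σ√T) = (0.0222 + 0.1101) / 0.4360 = 0.3034 → 0.30
d₂ = 0.3034 − 0.4360 = -0.1326 → -0.13
exp(−rT) = exp(−0.012·1.25) = 0.9851
N(−d₂) = N(0.13) = 0.5517;  N(−d₁) = N(-0.30) = 0.3821
P = 178·0.9851·0.5517 − 182·0.3821 = 96.7394 − 69.5422 = 27.1972

€27.20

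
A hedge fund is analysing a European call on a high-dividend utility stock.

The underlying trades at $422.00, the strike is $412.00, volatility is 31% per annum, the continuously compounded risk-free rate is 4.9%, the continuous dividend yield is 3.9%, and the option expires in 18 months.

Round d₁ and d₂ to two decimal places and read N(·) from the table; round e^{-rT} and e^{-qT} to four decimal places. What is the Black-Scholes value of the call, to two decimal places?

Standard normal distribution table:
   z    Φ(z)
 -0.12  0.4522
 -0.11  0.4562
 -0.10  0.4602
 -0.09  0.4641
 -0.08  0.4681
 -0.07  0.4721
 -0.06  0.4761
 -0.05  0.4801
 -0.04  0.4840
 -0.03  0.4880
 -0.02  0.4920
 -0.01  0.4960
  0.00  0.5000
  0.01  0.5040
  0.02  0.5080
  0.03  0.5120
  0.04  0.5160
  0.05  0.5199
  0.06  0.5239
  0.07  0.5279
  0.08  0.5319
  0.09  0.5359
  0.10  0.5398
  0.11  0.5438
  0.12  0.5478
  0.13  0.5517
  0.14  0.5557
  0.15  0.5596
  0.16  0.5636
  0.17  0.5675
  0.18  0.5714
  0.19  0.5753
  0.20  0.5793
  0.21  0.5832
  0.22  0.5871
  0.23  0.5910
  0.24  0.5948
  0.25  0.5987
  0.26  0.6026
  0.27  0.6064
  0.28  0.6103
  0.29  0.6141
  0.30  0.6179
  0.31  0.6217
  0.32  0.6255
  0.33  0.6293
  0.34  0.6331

$66.78

T = 1.5;  σ√T = 0.3797
d₁ = [ln(422/412) + (0.049 − 0.039 + 0.31²/2)·1.5] / 0.3797 = [0.0240 + 0.0871] / 0.3797 = 0.2925 → 0.29
d₂ = d₁ − σ√T = 0.2925 − 0.3797 = -0.0872 → -0.09
exp(−qT) = exp(−0.039·1.5) = 0.9432;  exp(−rT) = exp(−0.049·1.5) = 0.9291
C = 422·0.9432·N(0.29) − 412·0.9291·N(-0.09) = 422·0.9432·0.6141 − 412·0.9291·0.4641 = 244.4305 − 177.6525 = 66.7780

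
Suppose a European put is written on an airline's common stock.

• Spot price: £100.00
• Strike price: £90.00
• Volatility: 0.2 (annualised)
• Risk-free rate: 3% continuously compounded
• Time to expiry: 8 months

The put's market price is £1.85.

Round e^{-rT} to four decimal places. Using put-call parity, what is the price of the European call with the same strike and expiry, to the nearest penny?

exp(−rT) = exp(−0.03·0.6667) = 0.9802
Put-call parity: C − P = S − K·e^(−rT) = 100 − 90·0.9802 = 100 − 88.2180 = 11.7820
C = P + (C − P) = 1.85 + (11.7820) = 13.6320

£13.63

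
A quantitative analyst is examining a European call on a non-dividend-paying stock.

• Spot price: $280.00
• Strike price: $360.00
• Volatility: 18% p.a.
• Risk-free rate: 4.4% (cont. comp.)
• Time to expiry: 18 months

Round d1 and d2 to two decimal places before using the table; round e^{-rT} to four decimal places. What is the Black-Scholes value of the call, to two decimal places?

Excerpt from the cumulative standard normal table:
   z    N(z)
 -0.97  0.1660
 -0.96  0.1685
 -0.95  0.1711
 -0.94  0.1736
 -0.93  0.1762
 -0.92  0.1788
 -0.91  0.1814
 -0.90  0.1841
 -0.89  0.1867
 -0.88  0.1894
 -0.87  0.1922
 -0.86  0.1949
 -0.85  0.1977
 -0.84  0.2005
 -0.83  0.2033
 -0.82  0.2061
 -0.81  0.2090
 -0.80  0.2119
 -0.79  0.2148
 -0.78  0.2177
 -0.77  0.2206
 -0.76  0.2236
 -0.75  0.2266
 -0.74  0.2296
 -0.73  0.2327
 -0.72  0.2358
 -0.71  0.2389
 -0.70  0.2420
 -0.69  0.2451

σ√T = 0.18 × 1.2247 = 0.2205
d₁ = [ln(280/360) + (0.044 + 0.18²/2)·1.5] / 0.2205 = [-0.2513 + 0.0903] / 0.2205 = -0.7304 ≈ -0.73
d₂ = d₁ − σ√T = -0.7304 − 0.2205 = -0.9508 ≈ -0.95
exp(−rT) = exp(−0.044·1.5) = 0.9361
C = 280·N(-0.73) − 360·0.9361·N(-0.95) = 280·0.2327 − 360·0.9361·0.1711 = 65.1560 − 57.6600 = 7.4960

$7.50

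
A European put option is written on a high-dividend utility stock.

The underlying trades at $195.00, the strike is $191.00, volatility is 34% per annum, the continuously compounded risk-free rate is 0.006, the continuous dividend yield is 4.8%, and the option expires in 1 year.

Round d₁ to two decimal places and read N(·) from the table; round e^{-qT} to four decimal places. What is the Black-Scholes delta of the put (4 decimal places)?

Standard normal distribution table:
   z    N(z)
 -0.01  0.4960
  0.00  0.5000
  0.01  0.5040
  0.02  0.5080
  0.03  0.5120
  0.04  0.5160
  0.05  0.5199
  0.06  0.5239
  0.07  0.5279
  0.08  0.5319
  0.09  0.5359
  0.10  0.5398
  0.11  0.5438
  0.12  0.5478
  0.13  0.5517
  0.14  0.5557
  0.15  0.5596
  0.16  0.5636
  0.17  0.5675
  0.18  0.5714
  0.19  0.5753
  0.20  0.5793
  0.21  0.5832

-0.4348

σ√T = 0.34·√1 = 0.3400
d₁ = [ln(195/191) + (0.006 − 0.048 + ½·0.34²)·1] / (σ√T) = (0.0207 + 0.0158) / 0.3400 = 0.1074 ≈ 0.11
N(d₁) = N(0.11) = 0.5438
Δ_put = e^(−qT)·(N(d₁) − 1) = 0.9531·(0.5438 − 1) = -0.4348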